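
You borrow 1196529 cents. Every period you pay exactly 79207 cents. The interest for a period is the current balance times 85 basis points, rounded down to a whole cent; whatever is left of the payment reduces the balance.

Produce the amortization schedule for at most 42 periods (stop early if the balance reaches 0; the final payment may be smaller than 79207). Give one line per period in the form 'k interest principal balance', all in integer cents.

1 10170 69037 1127492
2 9583 69624 1057868
3 8991 70216 987652
4 8395 70812 916840
5 7793 71414 845426
6 7186 72021 773405
7 6573 72634 700771
8 5956 73251 627520
9 5333 73874 553646
10 4705 74502 479144
11 4072 75135 404009
12 3434 75773 328236
13 2790 76417 251819
14 2140 77067 174752
15 1485 77722 97030
16 824 78383 18647
17 158 18647 0

1. interest=⌊1196529·85/10000⌋=10170; principal=79207-10170=69037; balance=1196529-69037=1127492
2. interest=⌊1127492·85/10000⌋=9583; principal=79207-9583=69624; balance=1127492-69624=1057868
3. interest=⌊1057868·85/10000⌋=8991; principal=79207-8991=70216; balance=1057868-70216=987652
4. interest=⌊987652·85/10000⌋=8395; principal=79207-8395=70812; balance=987652-70812=916840
5. interest=⌊916840·85/10000⌋=7793; principal=79207-7793=71414; balance=916840-71414=845426
6. interest=⌊845426·85/10000⌋=7186; principal=79207-7186=72021; balance=845426-72021=773405
7. interest=⌊773405·85/10000⌋=6573; principal=79207-6573=72634; balance=773405-72634=700771
8. interest=⌊700771·85/10000⌋=5956; principal=79207-5956=73251; balance=700771-73251=627520
9. interest=⌊627520·85/10000⌋=5333; principal=79207-5333=73874; balance=627520-73874=553646
10. interest=⌊553646·85/10000⌋=4705; principal=79207-4705=74502; balance=553646-74502=479144
11. interest=⌊479144·85/10000⌋=4072; principal=79207-4072=75135; balance=479144-75135=404009
12. interest=⌊404009·85/10000⌋=3434; principal=79207-3434=75773; balance=404009-75773=328236
13. interest=⌊328236·85/10000⌋=2790; principal=79207-2790=76417; balance=328236-76417=251819
14. interest=⌊251819·85/10000⌋=2140; principal=79207-2140=77067; balance=251819-77067=174752
15. interest=⌊174752·85/10000⌋=1485; principal=79207-1485=77722; balance=174752-77722=97030
16. interest=⌊97030·85/10000⌋=824; principal=79207-824=78383; balance=97030-78383=18647
17. interest=⌊18647·85/10000⌋=158; principal=min(79207-158,18647)=18647; balance=18647-18647=0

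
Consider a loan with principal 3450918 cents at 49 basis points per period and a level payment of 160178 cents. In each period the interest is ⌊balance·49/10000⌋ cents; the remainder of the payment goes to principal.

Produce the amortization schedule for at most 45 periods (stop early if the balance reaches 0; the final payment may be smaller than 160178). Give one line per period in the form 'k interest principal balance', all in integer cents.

1 16909 143269 3307649
2 16207 143971 3163678
3 15502 144676 3019002
4 14793 145385 2873617
5 14080 146098 2727519
6 13364 146814 2580705
7 12645 147533 2433172
8 11922 148256 2284916
9 11196 148982 2135934
10 10466 149712 1986222
11 9732 150446 1835776
12 8995 151183 1684593
13 8254 151924 1532669
14 7510 152668 1380001
15 6762 153416 1226585
16 6010 154168 1072417
17 5254 154924 917493
18 4495 155683 761810
19 3732 156446 605364
20 2966 157212 448152
21 2195 157983 290169
22 1421 158757 131412
23 643 131412 0

1. interest=⌊3450918·49/10000⌋=16909; principal=160178-16909=143269; balance=3450918-143269=3307649
2. interest=⌊3307649·49/10000⌋=16207; principal=160178-16207=143971; balance=3307649-143971=3163678
3. interest=⌊3163678·49/10000⌋=15502; principal=160178-15502=144676; balance=3163678-144676=3019002
4. interest=⌊3019002·49/10000⌋=14793; principal=160178-14793=145385; balance=3019002-145385=2873617
5. interest=⌊2873617·49/10000⌋=14080; principal=160178-14080=146098; balance=2873617-146098=2727519
6. interest=⌊2727519·49/10000⌋=13364; principal=160178-13364=146814; balance=2727519-146814=2580705
7. interest=⌊2580705·49/10000⌋=12645; principal=160178-12645=147533; balance=2580705-147533=2433172
8. interest=⌊2433172·49/10000⌋=11922; principal=160178-11922=148256; balance=2433172-148256=2284916
9. interest=⌊2284916·49/10000⌋=11196; principal=160178-11196=148982; balance=2284916-148982=2135934
10. interest=⌊2135934·49/10000⌋=10466; principal=160178-10466=149712; balance=2135934-149712=1986222
11. interest=⌊1986222·49/10000⌋=9732; principal=160178-9732=150446; balance=1986222-150446=1835776
12. interest=⌊1835776·49/10000⌋=8995; principal=160178-8995=151183; balance=1835776-151183=1684593
13. interest=⌊1684593·49/10000⌋=8254; principal=160178-8254=151924; balance=1684593-151924=1532669
14. interest=⌊1532669·49/10000⌋=7510; principal=160178-7510=152668; balance=1532669-152668=1380001
15. interest=⌊1380001·49/10000⌋=6762; principal=160178-6762=153416; balance=1380001-153416=1226585
16. interest=⌊1226585·49/10000⌋=6010; principal=160178-6010=154168; balance=1226585-154168=1072417
17. interest=⌊1072417·49/10000⌋=5254; principal=160178-5254=154924; balance=1072417-154924=917493
18. interest=⌊917493·49/10000⌋=4495; principal=160178-4495=155683; balance=917493-155683=761810
19. interest=⌊761810·49/10000⌋=3732; principal=160178-3732=156446; balance=761810-156446=605364
20. interest=⌊605364·49/10000⌋=2966; principal=160178-2966=157212; balance=605364-157212=448152
21. interest=⌊448152·49/10000⌋=2195; principal=160178-2195=157983; balance=448152-157983=290169
22. interest=⌊290169·49/10000⌋=1421; principal=160178-1421=158757; balance=290169-158757=131412
23. interest=⌊131412·49/10000⌋=643; principal=min(160178-643,131412)=131412; balance=131412-131412=0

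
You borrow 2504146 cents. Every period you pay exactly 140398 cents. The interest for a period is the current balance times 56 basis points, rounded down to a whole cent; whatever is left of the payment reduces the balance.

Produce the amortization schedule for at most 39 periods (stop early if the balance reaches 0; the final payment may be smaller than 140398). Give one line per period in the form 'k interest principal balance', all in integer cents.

1. interest=⌊2504146·56/10000⌋=14023; principal=140398-14023=126375; balance=2504146-126375=2377771
2. interest=⌊2377771·56/10000⌋=13315; principal=140398-13315=127083; balance=2377771-127083=2250688
3. interest=⌊2250688·56/10000⌋=12603; principal=140398-12603=127795; balance=2250688-127795=2122893
4. interest=⌊2122893·56/10000⌋=11888; principal=140398-11888=128510; balance=2122893-128510=1994383
5. interest=⌊1994383·56/10000⌋=11168; principal=140398-11168=129230; balance=1994383-129230=1865153
6. interest=⌊1865153·56/10000⌋=10444; principal=140398-10444=129954; balance=1865153-129954=1735199
7. interest=⌊1735199·56/10000⌋=9717; principal=140398-9717=130681; balance=1735199-130681=1604518
8. interest=⌊1604518·56/10000⌋=8985; principal=140398-8985=131413; balance=1604518-131413=1473105
9. interest=⌊1473105·56/10000⌋=8249; principal=140398-8249=132149; balance=1473105-132149=1340956
10. interest=⌊1340956·56/10000⌋=7509; principal=140398-7509=132889; balance=1340956-132889=1208067
11. interest=⌊1208067·56/10000⌋=6765; principal=140398-6765=133633; balance=1208067-133633=1074434
12. interest=⌊1074434·56/10000⌋=6016; principal=140398-6016=134382; balance=1074434-134382=940052
13. interest=⌊940052·56/10000⌋=5264; principal=140398-5264=135134; balance=940052-135134=804918
14. interest=⌊804918·56/10000⌋=4507; principal=140398-4507=135891; balance=804918-135891=669027
15. interest=⌊669027·56/10000⌋=3746; principal=140398-3746=136652; balance=669027-136652=532375
16. interest=⌊532375·56/10000⌋=2981; principal=140398-2981=137417; balance=532375-137417=394958
17. interest=⌊394958·56/10000⌋=2211; principal=140398-2211=138187; balance=394958-138187=256771
18. interest=⌊256771·56/10000⌋=1437; principal=140398-1437=138961; balance=256771-138961=117810
19. interest=⌊117810·56/10000⌋=659; principal=min(140398-659,117810)=117810; balance=117810-117810=0

1 14023 126375 2377771
2 13315 127083 2250688
3 12603 127795 2122893
4 11888 128510 1994383
5 11168 129230 1865153
6 10444 129954 1735199
7 9717 130681 1604518
8 8985 131413 1473105
9 8249 132149 1340956
10 7509 132889 1208067
11 6765 133633 1074434
12 6016 134382 940052
13 5264 135134 804918
14 4507 135891 669027
15 3746 136652 532375
16 2981 137417 394958
17 2211 138187 256771
18 1437 138961 117810
19 659 117810 0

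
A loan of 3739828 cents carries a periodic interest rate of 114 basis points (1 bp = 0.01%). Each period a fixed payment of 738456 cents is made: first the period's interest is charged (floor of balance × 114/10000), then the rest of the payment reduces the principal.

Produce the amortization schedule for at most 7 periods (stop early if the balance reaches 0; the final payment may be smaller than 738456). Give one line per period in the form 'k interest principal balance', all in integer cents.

1 42634 695822 3044006
2 34701 703755 2340251
3 26678 711778 1628473
4 18564 719892 908581
5 10357 728099 180482
6 2057 180482 0

1. interest=⌊3739828·114/10000⌋=42634; principal=738456-42634=695822; balance=3739828-695822=3044006
2. interest=⌊3044006·114/10000⌋=34701; principal=738456-34701=703755; balance=3044006-703755=2340251
3. interest=⌊2340251·114/10000⌋=26678; principal=738456-26678=711778; balance=2340251-711778=1628473
4. interest=⌊1628473·114/10000⌋=18564; principal=738456-18564=719892; balance=1628473-719892=908581
5. interest=⌊908581·114/10000⌋=10357; principal=738456-10357=728099; balance=908581-728099=180482
6. interest=⌊180482·114/10000⌋=2057; principal=min(738456-2057,180482)=180482; balance=180482-180482=0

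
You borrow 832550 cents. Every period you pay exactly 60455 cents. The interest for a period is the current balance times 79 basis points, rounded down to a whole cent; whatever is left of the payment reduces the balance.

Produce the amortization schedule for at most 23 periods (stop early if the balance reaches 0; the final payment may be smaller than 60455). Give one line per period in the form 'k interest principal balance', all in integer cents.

1 6577 53878 778672
2 6151 54304 724368
3 5722 54733 669635
4 5290 55165 614470
5 4854 55601 558869
6 4415 56040 502829
7 3972 56483 446346
8 3526 56929 389417
9 3076 57379 332038
10 2623 57832 274206
11 2166 58289 215917
12 1705 58750 157167
13 1241 59214 97953
14 773 59682 38271
15 302 38271 0

1. interest=⌊832550·79/10000⌋=6577; principal=60455-6577=53878; balance=832550-53878=778672
2. interest=⌊778672·79/10000⌋=6151; principal=60455-6151=54304; balance=778672-54304=724368
3. interest=⌊724368·79/10000⌋=5722; principal=60455-5722=54733; balance=724368-54733=669635
4. interest=⌊669635·79/10000⌋=5290; principal=60455-5290=55165; balance=669635-55165=614470
5. interest=⌊614470·79/10000⌋=4854; principal=60455-4854=55601; balance=614470-55601=558869
6. interest=⌊558869·79/10000⌋=4415; principal=60455-4415=56040; balance=558869-56040=502829
7. interest=⌊502829·79/10000⌋=3972; principal=60455-3972=56483; balance=502829-56483=446346
8. interest=⌊446346·79/10000⌋=3526; principal=60455-3526=56929; balance=446346-56929=389417
9. interest=⌊389417·79/10000⌋=3076; principal=60455-3076=57379; balance=389417-57379=332038
10. interest=⌊332038·79/10000⌋=2623; principal=60455-2623=57832; balance=332038-57832=274206
11. interest=⌊274206·79/10000⌋=2166; principal=60455-2166=58289; balance=274206-58289=215917
12. interest=⌊215917·79/10000⌋=1705; principal=60455-1705=58750; balance=215917-58750=157167
13. interest=⌊157167·79/10000⌋=1241; principal=60455-1241=59214; balance=157167-59214=97953
14. interest=⌊97953·79/10000⌋=773; principal=60455-773=59682; balance=97953-59682=38271
15. interest=⌊38271·79/10000⌋=302; principal=min(60455-302,38271)=38271; balance=38271-38271=0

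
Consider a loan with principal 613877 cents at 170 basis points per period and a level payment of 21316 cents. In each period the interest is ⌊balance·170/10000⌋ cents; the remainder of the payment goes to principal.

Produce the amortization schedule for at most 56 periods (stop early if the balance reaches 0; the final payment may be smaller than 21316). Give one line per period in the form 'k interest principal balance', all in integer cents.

1. interest=⌊613877·170/10000⌋=10435; principal=21316-10435=10881; balance=613877-10881=602996
2. interest=⌊602996·170/10000⌋=10250; principal=21316-10250=11066; balance=602996-11066=591930
3. interest=⌊591930·170/10000⌋=10062; principal=21316-10062=11254; balance=591930-11254=580676
4. interest=⌊580676·170/10000⌋=9871; principal=21316-9871=11445; balance=580676-11445=569231
5. interest=⌊569231·170/10000⌋=9676; principal=21316-9676=11640; balance=569231-11640=557591
6. interest=⌊557591·170/10000⌋=9479; principal=21316-9479=11837; balance=557591-11837=545754
7. interest=⌊545754·170/10000⌋=9277; principal=21316-9277=12039; balance=545754-12039=533715
8. interest=⌊533715·170/10000⌋=9073; principal=21316-9073=12243; balance=533715-12243=521472
9. interest=⌊521472·170/10000⌋=8865; principal=21316-8865=12451; balance=521472-12451=509021
10. interest=⌊509021·170/10000⌋=8653; principal=21316-8653=12663; balance=509021-12663=496358
11. interest=⌊496358·170/10000⌋=8438; principal=21316-8438=12878; balance=496358-12878=483480
12. interest=⌊483480·170/10000⌋=8219; principal=21316-8219=13097; balance=483480-13097=470383
13. interest=⌊470383·170/10000⌋=7996; principal=21316-7996=13320; balance=470383-13320=457063
14. interest=⌊457063·170/10000⌋=7770; principal=21316-7770=13546; balance=457063-13546=443517
15. interest=⌊443517·170/10000⌋=7539; principal=21316-7539=13777; balance=443517-13777=429740
16. interest=⌊429740·170/10000⌋=7305; principal=21316-7305=14011; balance=429740-14011=415729
17. interest=⌊415729·170/10000⌋=7067; principal=21316-7067=14249; balance=415729-14249=401480
18. interest=⌊401480·170/10000⌋=6825; principal=21316-6825=14491; balance=401480-14491=386989
19. interest=⌊386989·170/10000⌋=6578; principal=21316-6578=14738; balance=386989-14738=372251
20. interest=⌊372251·170/10000⌋=6328; principal=21316-6328=14988; balance=372251-14988=357263
21. interest=⌊357263·170/10000⌋=6073; principal=21316-6073=15243; balance=357263-15243=342020
22. interest=⌊342020·170/10000⌋=5814; principal=21316-5814=15502; balance=342020-15502=326518
23. interest=⌊326518·170/10000⌋=5550; principal=21316-5550=15766; balance=326518-15766=310752
24. interest=⌊310752·170/10000⌋=5282; principal=21316-5282=16034; balance=310752-16034=294718
25. interest=⌊294718·170/10000⌋=5010; principal=21316-5010=16306; balance=294718-16306=278412
26. interest=⌊278412·170/10000⌋=4733; principal=21316-4733=16583; balance=278412-16583=261829
27. interest=⌊261829·170/10000⌋=4451; principal=21316-4451=16865; balance=261829-16865=244964
28. interest=⌊244964·170/10000⌋=4164; principal=21316-4164=17152; balance=244964-17152=227812
29. interest=⌊227812·170/10000⌋=3872; principal=21316-3872=17444; balance=227812-17444=210368
30. interest=⌊210368·170/10000⌋=3576; principal=21316-3576=17740; balance=210368-17740=192628
31. interest=⌊192628·170/10000⌋=3274; principal=21316-3274=18042; balance=192628-18042=174586
32. interest=⌊174586·170/10000⌋=2967; principal=21316-2967=18349; balance=174586-18349=156237
33. interest=⌊156237·170/10000⌋=2656; principal=21316-2656=18660; balance=156237-18660=137577
34. interest=⌊137577·170/10000⌋=2338; principal=21316-2338=18978; balance=137577-18978=118599
35. interest=⌊118599·170/10000⌋=2016; principal=21316-2016=19300; balance=118599-19300=99299
36. interest=⌊99299·170/10000⌋=1688; principal=21316-1688=19628; balance=99299-19628=79671
37. interest=⌊79671·170/10000⌋=1354; principal=21316-1354=19962; balance=79671-19962=59709
38. interest=⌊59709·170/10000⌋=1015; principal=21316-1015=20301; balance=59709-20301=39408
39. interest=⌊39408·170/10000⌋=669; principal=21316-669=20647; balance=39408-20647=18761
40. interest=⌊18761·170/10000⌋=318; principal=min(21316-318,18761)=18761; balance=18761-18761=0

1 10435 10881 602996
2 10250 11066 591930
3 10062 11254 580676
4 9871 11445 569231
5 9676 11640 557591
6 9479 11837 545754
7 9277 12039 533715
8 9073 12243 521472
9 8865 12451 509021
10 8653 12663 496358
11 8438 12878 483480
12 8219 13097 470383
13 7996 13320 457063
14 7770 13546 443517
15 7539 13777 429740
16 7305 14011 415729
17 7067 14249 401480
18 6825 14491 386989
19 6578 14738 372251
20 6328 14988 357263
21 6073 15243 342020
22 5814 15502 326518
23 5550 15766 310752
24 5282 16034 294718
25 5010 16306 278412
26 4733 16583 261829
27 4451 16865 244964
28 4164 17152 227812
29 3872 17444 210368
30 3576 17740 192628
31 3274 18042 174586
32 2967 18349 156237
33 2656 18660 137577
34 2338 18978 118599
35 2016 19300 99299
36 1688 19628 79671
37 1354 19962 59709
38 1015 20301 39408
39 669 20647 18761
40 318 18761 0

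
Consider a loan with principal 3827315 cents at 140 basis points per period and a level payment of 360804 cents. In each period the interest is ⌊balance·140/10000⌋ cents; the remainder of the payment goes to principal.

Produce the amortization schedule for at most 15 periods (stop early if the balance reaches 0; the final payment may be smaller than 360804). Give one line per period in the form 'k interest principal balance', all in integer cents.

1. interest=⌊3827315·140/10000⌋=53582; principal=360804-53582=307222; balance=3827315-307222=3520093
2. interest=⌊3520093·140/10000⌋=49281; principal=360804-49281=311523; balance=3520093-311523=3208570
3. interest=⌊3208570·140/10000⌋=44919; principal=360804-44919=315885; balance=3208570-315885=2892685
4. interest=⌊2892685·140/10000⌋=40497; principal=360804-40497=320307; balance=2892685-320307=2572378
5. interest=⌊2572378·140/10000⌋=36013; principal=360804-36013=324791; balance=2572378-324791=2247587
6. interest=⌊2247587·140/10000⌋=31466; principal=360804-31466=329338; balance=2247587-329338=1918249
7. interest=⌊1918249·140/10000⌋=26855; principal=360804-26855=333949; balance=1918249-333949=1584300
8. interest=⌊1584300·140/10000⌋=22180; principal=360804-22180=338624; balance=1584300-338624=1245676
9. interest=⌊1245676·140/10000⌋=17439; principal=360804-17439=343365; balance=1245676-343365=902311
10. interest=⌊902311·140/10000⌋=12632; principal=360804-12632=348172; balance=902311-348172=554139
11. interest=⌊554139·140/10000⌋=7757; principal=360804-7757=353047; balance=554139-353047=201092
12. interest=⌊201092·140/10000⌋=2815; principal=min(360804-2815,201092)=201092; balance=201092-201092=0

1 53582 307222 3520093
2 49281 311523 3208570
3 44919 315885 2892685
4 40497 320307 2572378
5 36013 324791 2247587
6 31466 329338 1918249
7 26855 333949 1584300
8 22180 338624 1245676
9 17439 343365 902311
10 12632 348172 554139
11 7757 353047 201092
12 2815 201092 0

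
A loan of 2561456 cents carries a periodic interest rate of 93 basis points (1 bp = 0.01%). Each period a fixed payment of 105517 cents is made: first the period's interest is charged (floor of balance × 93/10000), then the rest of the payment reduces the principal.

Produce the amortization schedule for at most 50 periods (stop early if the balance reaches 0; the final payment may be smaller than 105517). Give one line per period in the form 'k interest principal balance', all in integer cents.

1 23821 81696 2479760
2 23061 82456 2397304
3 22294 83223 2314081
4 21520 83997 2230084
5 20739 84778 2145306
6 19951 85566 2059740
7 19155 86362 1973378
8 18352 87165 1886213
9 17541 87976 1798237
10 16723 88794 1709443
11 15897 89620 1619823
12 15064 90453 1529370
13 14223 91294 1438076
14 13374 92143 1345933
15 12517 93000 1252933
16 11652 93865 1159068
17 10779 94738 1064330
18 9898 95619 968711
19 9009 96508 872203
20 8111 97406 774797
21 7205 98312 676485
22 6291 99226 577259
23 5368 100149 477110
24 4437 101080 376030
25 3497 102020 274010
26 2548 102969 171041
27 1590 103927 67114
28 624 67114 0

1. interest=⌊2561456·93/10000⌋=23821; principal=105517-23821=81696; balance=2561456-81696=2479760
2. interest=⌊2479760·93/10000⌋=23061; principal=105517-23061=82456; balance=2479760-82456=2397304
3. interest=⌊2397304·93/10000⌋=22294; principal=105517-22294=83223; balance=2397304-83223=2314081
4. interest=⌊2314081·93/10000⌋=21520; principal=105517-21520=83997; balance=2314081-83997=2230084
5. interest=⌊2230084·93/10000⌋=20739; principal=105517-20739=84778; balance=2230084-84778=2145306
6. interest=⌊2145306·93/10000⌋=19951; principal=105517-19951=85566; balance=2145306-85566=2059740
7. interest=⌊2059740·93/10000⌋=19155; principal=105517-19155=86362; balance=2059740-86362=1973378
8. interest=⌊1973378·93/10000⌋=18352; principal=105517-18352=87165; balance=1973378-87165=1886213
9. interest=⌊1886213·93/10000⌋=17541; principal=105517-17541=87976; balance=1886213-87976=1798237
10. interest=⌊1798237·93/10000⌋=16723; principal=105517-16723=88794; balance=1798237-88794=1709443
11. interest=⌊1709443·93/10000⌋=15897; principal=105517-15897=89620; balance=1709443-89620=1619823
12. interest=⌊1619823·93/10000⌋=15064; principal=105517-15064=90453; balance=1619823-90453=1529370
13. interest=⌊1529370·93/10000⌋=14223; principal=105517-14223=91294; balance=1529370-91294=1438076
14. interest=⌊1438076·93/10000⌋=13374; principal=105517-13374=92143; balance=1438076-92143=1345933
15. interest=⌊1345933·93/10000⌋=12517; principal=105517-12517=93000; balance=1345933-93000=1252933
16. interest=⌊1252933·93/10000⌋=11652; principal=105517-11652=93865; balance=1252933-93865=1159068
17. interest=⌊1159068·93/10000⌋=10779; principal=105517-10779=94738; balance=1159068-94738=1064330
18. interest=⌊1064330·93/10000⌋=9898; principal=105517-9898=95619; balance=1064330-95619=968711
19. interest=⌊968711·93/10000⌋=9009; principal=105517-9009=96508; balance=968711-96508=872203
20. interest=⌊872203·93/10000⌋=8111; principal=105517-8111=97406; balance=872203-97406=774797
21. interest=⌊774797·93/10000⌋=7205; principal=105517-7205=98312; balance=774797-98312=676485
22. interest=⌊676485·93/10000⌋=6291; principal=105517-6291=99226; balance=676485-99226=577259
23. interest=⌊577259·93/10000⌋=5368; principal=105517-5368=100149; balance=577259-100149=477110
24. interest=⌊477110·93/10000⌋=4437; principal=105517-4437=101080; balance=477110-101080=376030
25. interest=⌊376030·93/10000⌋=3497; principal=105517-3497=102020; balance=376030-102020=274010
26. interest=⌊274010·93/10000⌋=2548; principal=105517-2548=102969; balance=274010-102969=171041
27. interest=⌊171041·93/10000⌋=1590; principal=105517-1590=103927; balance=171041-103927=67114
28. interest=⌊67114·93/10000⌋=624; principal=min(105517-624,67114)=67114; balance=67114-67114=0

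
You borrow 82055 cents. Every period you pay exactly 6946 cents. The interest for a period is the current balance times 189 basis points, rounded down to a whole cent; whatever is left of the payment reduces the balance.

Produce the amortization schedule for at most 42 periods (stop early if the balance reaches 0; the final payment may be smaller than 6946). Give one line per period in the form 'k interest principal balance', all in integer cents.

1 1550 5396 76659
2 1448 5498 71161
3 1344 5602 65559
4 1239 5707 59852
5 1131 5815 54037
6 1021 5925 48112
7 909 6037 42075
8 795 6151 35924
9 678 6268 29656
10 560 6386 23270
11 439 6507 16763
12 316 6630 10133
13 191 6755 3378
14 63 3378 0

1. interest=⌊82055·189/10000⌋=1550; principal=6946-1550=5396; balance=82055-5396=76659
2. interest=⌊76659·189/10000⌋=1448; principal=6946-1448=5498; balance=76659-5498=71161
3. interest=⌊71161·189/10000⌋=1344; principal=6946-1344=5602; balance=71161-5602=65559
4. interest=⌊65559·189/10000⌋=1239; principal=6946-1239=5707; balance=65559-5707=59852
5. interest=⌊59852·189/10000⌋=1131; principal=6946-1131=5815; balance=59852-5815=54037
6. interest=⌊54037·189/10000⌋=1021; principal=6946-1021=5925; balance=54037-5925=48112
7. interest=⌊48112·189/10000⌋=909; principal=6946-909=6037; balance=48112-6037=42075
8. interest=⌊42075·189/10000⌋=795; principal=6946-795=6151; balance=42075-6151=35924
9. interest=⌊35924·189/10000⌋=678; principal=6946-678=6268; balance=35924-6268=29656
10. interest=⌊29656·189/10000⌋=560; principal=6946-560=6386; balance=29656-6386=23270
11. interest=⌊23270·189/10000⌋=439; principal=6946-439=6507; balance=23270-6507=16763
12. interest=⌊16763·189/10000⌋=316; principal=6946-316=6630; balance=16763-6630=10133
13. interest=⌊10133·189/10000⌋=191; principal=6946-191=6755; balance=10133-6755=3378
14. interest=⌊3378·189/10000⌋=63; principal=min(6946-63,3378)=3378; balance=3378-3378=0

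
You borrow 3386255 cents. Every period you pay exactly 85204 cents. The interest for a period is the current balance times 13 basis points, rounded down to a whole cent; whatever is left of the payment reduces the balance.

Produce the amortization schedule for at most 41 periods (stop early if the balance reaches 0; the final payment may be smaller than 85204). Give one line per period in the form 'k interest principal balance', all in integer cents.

1. interest=⌊3386255·13/10000⌋=4402; principal=85204-4402=80802; balance=3386255-80802=3305453
2. interest=⌊3305453·13/10000⌋=4297; principal=85204-4297=80907; balance=3305453-80907=3224546
3. interest=⌊3224546·13/10000⌋=4191; principal=85204-4191=81013; balance=3224546-81013=3143533
4. interest=⌊3143533·13/10000⌋=4086; principal=85204-4086=81118; balance=3143533-81118=3062415
5. interest=⌊3062415·13/10000⌋=3981; principal=85204-3981=81223; balance=3062415-81223=2981192
6. interest=⌊2981192·13/10000⌋=3875; principal=85204-3875=81329; balance=2981192-81329=2899863
7. interest=⌊2899863·13/10000⌋=3769; principal=85204-3769=81435; balance=2899863-81435=2818428
8. interest=⌊2818428·13/10000⌋=3663; principal=85204-3663=81541; balance=2818428-81541=2736887
9. interest=⌊2736887·13/10000⌋=3557; principal=85204-3557=81647; balance=2736887-81647=2655240
10. interest=⌊2655240·13/10000⌋=3451; principal=85204-3451=81753; balance=2655240-81753=2573487
11. interest=⌊2573487·13/10000⌋=3345; principal=85204-3345=81859; balance=2573487-81859=2491628
12. interest=⌊2491628·13/10000⌋=3239; principal=85204-3239=81965; balance=2491628-81965=2409663
13. interest=⌊2409663·13/10000⌋=3132; principal=85204-3132=82072; balance=2409663-82072=2327591
14. interest=⌊2327591·13/10000⌋=3025; principal=85204-3025=82179; balance=2327591-82179=2245412
15. interest=⌊2245412·13/10000⌋=2919; principal=85204-2919=82285; balance=2245412-82285=2163127
16. interest=⌊2163127·13/10000⌋=2812; principal=85204-2812=82392; balance=2163127-82392=2080735
17. interest=⌊2080735·13/10000⌋=2704; principal=85204-2704=82500; balance=2080735-82500=1998235
18. interest=⌊1998235·13/10000⌋=2597; principal=85204-2597=82607; balance=1998235-82607=1915628
19. interest=⌊1915628·13/10000⌋=2490; principal=85204-2490=82714; balance=1915628-82714=1832914
20. interest=⌊1832914·13/10000⌋=2382; principal=85204-2382=82822; balance=1832914-82822=1750092
21. interest=⌊1750092·13/10000⌋=2275; principal=85204-2275=82929; balance=1750092-82929=1667163
22. interest=⌊1667163·13/10000⌋=2167; principal=85204-2167=83037; balance=1667163-83037=1584126
23. interest=⌊1584126·13/10000⌋=2059; principal=85204-2059=83145; balance=1584126-83145=1500981
24. interest=⌊1500981·13/10000⌋=1951; principal=85204-1951=83253; balance=1500981-83253=1417728
25. interest=⌊1417728·13/10000⌋=1843; principal=85204-1843=83361; balance=1417728-83361=1334367
26. interest=⌊1334367·13/10000⌋=1734; principal=85204-1734=83470; balance=1334367-83470=1250897
27. interest=⌊1250897·13/10000⌋=1626; principal=85204-1626=83578; balance=1250897-83578=1167319
28. interest=⌊1167319·13/10000⌋=1517; principal=85204-1517=83687; balance=1167319-83687=1083632
29. interest=⌊1083632·13/10000⌋=1408; principal=85204-1408=83796; balance=1083632-83796=999836
30. interest=⌊999836·13/10000⌋=1299; principal=85204-1299=83905; balance=999836-83905=915931
31. interest=⌊915931·13/10000⌋=1190; principal=85204-1190=84014; balance=915931-84014=831917
32. interest=⌊831917·13/10000⌋=1081; principal=85204-1081=84123; balance=831917-84123=747794
33. interest=⌊747794·13/10000⌋=972; principal=85204-972=84232; balance=747794-84232=663562
34. interest=⌊663562·13/10000⌋=862; principal=85204-862=84342; balance=663562-84342=579220
35. interest=⌊579220·13/10000⌋=752; principal=85204-752=84452; balance=579220-84452=494768
36. interest=⌊494768·13/10000⌋=643; principal=85204-643=84561; balance=494768-84561=410207
37. interest=⌊410207·13/10000⌋=533; principal=85204-533=84671; balance=410207-84671=325536
38. interest=⌊325536·13/10000⌋=423; principal=85204-423=84781; balance=325536-84781=240755
39. interest=⌊240755·13/10000⌋=312; principal=85204-312=84892; balance=240755-84892=155863
40. interest=⌊155863·13/10000⌋=202; principal=85204-202=85002; balance=155863-85002=70861
41. interest=⌊70861·13/10000⌋=92; principal=min(85204-92,70861)=70861; balance=70861-70861=0

1 4402 80802 3305453
2 4297 80907 3224546
3 4191 81013 3143533
4 4086 81118 3062415
5 3981 81223 2981192
6 3875 81329 2899863
7 3769 81435 2818428
8 3663 81541 2736887
9 3557 81647 2655240
10 3451 81753 2573487
11 3345 81859 2491628
12 3239 81965 2409663
13 3132 82072 2327591
14 3025 82179 2245412
15 2919 82285 2163127
16 2812 82392 2080735
17 2704 82500 1998235
18 2597 82607 1915628
19 2490 82714 1832914
20 2382 82822 1750092
21 2275 82929 1667163
22 2167 83037 1584126
23 2059 83145 1500981
24 1951 83253 1417728
25 1843 83361 1334367
26 1734 83470 1250897
27 1626 83578 1167319
28 1517 83687 1083632
29 1408 83796 999836
30 1299 83905 915931
31 1190 84014 831917
32 1081 84123 747794
33 972 84232 663562
34 862 84342 579220
35 752 84452 494768
36 643 84561 410207
37 533 84671 325536
38 423 84781 240755
39 312 84892 155863
40 202 85002 70861
41 92 70861 0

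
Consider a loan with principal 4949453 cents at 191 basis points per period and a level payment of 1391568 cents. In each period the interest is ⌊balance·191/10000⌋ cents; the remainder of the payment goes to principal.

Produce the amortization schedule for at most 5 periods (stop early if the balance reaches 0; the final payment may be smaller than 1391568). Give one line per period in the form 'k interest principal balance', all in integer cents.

1 94534 1297034 3652419
2 69761 1321807 2330612
3 44514 1347054 983558
4 18785 983558 0

1. interest=⌊4949453·191/10000⌋=94534; principal=1391568-94534=1297034; balance=4949453-1297034=3652419
2. interest=⌊3652419·191/10000⌋=69761; principal=1391568-69761=1321807; balance=3652419-1321807=2330612
3. interest=⌊2330612·191/10000⌋=44514; principal=1391568-44514=1347054; balance=2330612-1347054=983558
4. interest=⌊983558·191/10000⌋=18785; principal=min(1391568-18785,983558)=983558; balance=983558-983558=0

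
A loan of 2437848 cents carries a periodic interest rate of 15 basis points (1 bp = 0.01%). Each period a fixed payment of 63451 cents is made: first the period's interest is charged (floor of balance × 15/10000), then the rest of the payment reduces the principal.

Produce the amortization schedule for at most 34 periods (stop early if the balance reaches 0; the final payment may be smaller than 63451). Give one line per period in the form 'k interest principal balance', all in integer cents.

1. interest=⌊2437848·15/10000⌋=3656; principal=63451-3656=59795; balance=2437848-59795=2378053
2. interest=⌊2378053·15/10000⌋=3567; principal=63451-3567=59884; balance=2378053-59884=2318169
3. interest=⌊2318169·15/10000⌋=3477; principal=63451-3477=59974; balance=2318169-59974=2258195
4. interest=⌊2258195·15/10000⌋=3387; principal=63451-3387=60064; balance=2258195-60064=2198131
5. interest=⌊2198131·15/10000⌋=3297; principal=63451-3297=60154; balance=2198131-60154=2137977
6. interest=⌊2137977·15/10000⌋=3206; principal=63451-3206=60245; balance=2137977-60245=2077732
7. interest=⌊2077732·15/10000⌋=3116; principal=63451-3116=60335; balance=2077732-60335=2017397
8. interest=⌊2017397·15/10000⌋=3026; principal=63451-3026=60425; balance=2017397-60425=1956972
9. interest=⌊1956972·15/10000⌋=2935; principal=63451-2935=60516; balance=1956972-60516=1896456
10. interest=⌊1896456·15/10000⌋=2844; principal=63451-2844=60607; balance=1896456-60607=1835849
11. interest=⌊1835849·15/10000⌋=2753; principal=63451-2753=60698; balance=1835849-60698=1775151
12. interest=⌊1775151·15/10000⌋=2662; principal=63451-2662=60789; balance=1775151-60789=1714362
13. interest=⌊1714362·15/10000⌋=2571; principal=63451-2571=60880; balance=1714362-60880=1653482
14. interest=⌊1653482·15/10000⌋=2480; principal=63451-2480=60971; balance=1653482-60971=1592511
15. interest=⌊1592511·15/10000⌋=2388; principal=63451-2388=61063; balance=1592511-61063=1531448
16. interest=⌊1531448·15/10000⌋=2297; principal=63451-2297=61154; balance=1531448-61154=1470294
17. interest=⌊1470294·15/10000⌋=2205; principal=63451-2205=61246; balance=1470294-61246=1409048
18. interest=⌊1409048·15/10000⌋=2113; principal=63451-2113=61338; balance=1409048-61338=1347710
19. interest=⌊1347710·15/10000⌋=2021; principal=63451-2021=61430; balance=1347710-61430=1286280
20. interest=⌊1286280·15/10000⌋=1929; principal=63451-1929=61522; balance=1286280-61522=1224758
21. interest=⌊1224758·15/10000⌋=1837; principal=63451-1837=61614; balance=1224758-61614=1163144
22. interest=⌊1163144·15/10000⌋=1744; principal=63451-1744=61707; balance=1163144-61707=1101437
23. interest=⌊1101437·15/10000⌋=1652; principal=63451-1652=61799; balance=1101437-61799=1039638
24. interest=⌊1039638·15/10000⌋=1559; principal=63451-1559=61892; balance=1039638-61892=977746
25. interest=⌊977746·15/10000⌋=1466; principal=63451-1466=61985; balance=977746-61985=915761
26. interest=⌊915761·15/10000⌋=1373; principal=63451-1373=62078; balance=915761-62078=853683
27. interest=⌊853683·15/10000⌋=1280; principal=63451-1280=62171; balance=853683-62171=791512
28. interest=⌊791512·15/10000⌋=1187; principal=63451-1187=62264; balance=791512-62264=729248
29. interest=⌊729248·15/10000⌋=1093; principal=63451-1093=62358; balance=729248-62358=666890
30. interest=⌊666890·15/10000⌋=1000; principal=63451-1000=62451; balance=666890-62451=604439
31. interest=⌊604439·15/10000⌋=906; principal=63451-906=62545; balance=604439-62545=541894
32. interest=⌊541894·15/10000⌋=812; principal=63451-812=62639; balance=541894-62639=479255
33. interest=⌊479255·15/10000⌋=718; principal=63451-718=62733; balance=479255-62733=416522
34. interest=⌊416522·15/10000⌋=624; principal=63451-624=62827; balance=416522-62827=353695

1 3656 59795 2378053
2 3567 59884 2318169
3 3477 59974 2258195
4 3387 60064 2198131
5 3297 60154 2137977
6 3206 60245 2077732
7 3116 60335 2017397
8 3026 60425 1956972
9 2935 60516 1896456
10 2844 60607 1835849
11 2753 60698 1775151
12 2662 60789 1714362
13 2571 60880 1653482
14 2480 60971 1592511
15 2388 61063 1531448
16 2297 61154 1470294
17 2205 61246 1409048
18 2113 61338 1347710
19 2021 61430 1286280
20 1929 61522 1224758
21 1837 61614 1163144
22 1744 61707 1101437
23 1652 61799 1039638
24 1559 61892 977746
25 1466 61985 915761
26 1373 62078 853683
27 1280 62171 791512
28 1187 62264 729248
29 1093 62358 666890
30 1000 62451 604439
31 906 62545 541894
32 812 62639 479255
33 718 62733 416522
34 624 62827 353695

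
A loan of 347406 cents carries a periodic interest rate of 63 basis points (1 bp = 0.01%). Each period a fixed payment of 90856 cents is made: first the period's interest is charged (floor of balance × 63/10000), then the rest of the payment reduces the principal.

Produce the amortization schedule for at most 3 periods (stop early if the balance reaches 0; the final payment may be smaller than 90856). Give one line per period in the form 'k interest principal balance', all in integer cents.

1. interest=⌊347406·63/10000⌋=2188; principal=90856-2188=88668; balance=347406-88668=258738
2. interest=⌊258738·63/10000⌋=1630; principal=90856-1630=89226; balance=258738-89226=169512
3. interest=⌊169512·63/10000⌋=1067; principal=90856-1067=89789; balance=169512-89789=79723

1 2188 88668 258738
2 1630 89226 169512
3 1067 89789 79723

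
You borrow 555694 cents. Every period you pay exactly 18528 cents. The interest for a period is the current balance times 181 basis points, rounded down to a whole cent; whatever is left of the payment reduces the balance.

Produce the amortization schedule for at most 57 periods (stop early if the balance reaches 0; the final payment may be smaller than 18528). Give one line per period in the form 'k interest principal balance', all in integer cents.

1 10058 8470 547224
2 9904 8624 538600
3 9748 8780 529820
4 9589 8939 520881
5 9427 9101 511780
6 9263 9265 502515
7 9095 9433 493082
8 8924 9604 483478
9 8750 9778 473700
10 8573 9955 463745
11 8393 10135 453610
12 8210 10318 443292
13 8023 10505 432787
14 7833 10695 422092
15 7639 10889 411203
16 7442 11086 400117
17 7242 11286 388831
18 7037 11491 377340
19 6829 11699 365641
20 6618 11910 353731
21 6402 12126 341605
22 6183 12345 329260
23 5959 12569 316691
24 5732 12796 303895
25 5500 13028 290867
26 5264 13264 277603
27 5024 13504 264099
28 4780 13748 250351
29 4531 13997 236354
30 4278 14250 222104
31 4020 14508 207596
32 3757 14771 192825
33 3490 15038 177787
34 3217 15311 162476
35 2940 15588 146888
36 2658 15870 131018
37 2371 16157 114861
38 2078 16450 98411
39 1781 16747 81664
40 1478 17050 64614
41 1169 17359 47255
42 855 17673 29582
43 535 17993 11589
44 209 11589 0

1. interest=⌊555694·181/10000⌋=10058; principal=18528-10058=8470; balance=555694-8470=547224
2. interest=⌊547224·181/10000⌋=9904; principal=18528-9904=8624; balance=547224-8624=538600
3. interest=⌊538600·181/10000⌋=9748; principal=18528-9748=8780; balance=538600-8780=529820
4. interest=⌊529820·181/10000⌋=9589; principal=18528-9589=8939; balance=529820-8939=520881
5. interest=⌊520881·181/10000⌋=9427; principal=18528-9427=9101; balance=520881-9101=511780
6. interest=⌊511780·181/10000⌋=9263; principal=18528-9263=9265; balance=511780-9265=502515
7. interest=⌊502515·181/10000⌋=9095; principal=18528-9095=9433; balance=502515-9433=493082
8. interest=⌊493082·181/10000⌋=8924; principal=18528-8924=9604; balance=493082-9604=483478
9. interest=⌊483478·181/10000⌋=8750; principal=18528-8750=9778; balance=483478-9778=473700
10. interest=⌊473700·181/10000⌋=8573; principal=18528-8573=9955; balance=473700-9955=463745
11. interest=⌊463745·181/10000⌋=8393; principal=18528-8393=10135; balance=463745-10135=453610
12. interest=⌊453610·181/10000⌋=8210; principal=18528-8210=10318; balance=453610-10318=443292
13. interest=⌊443292·181/10000⌋=8023; principal=18528-8023=10505; balance=443292-10505=432787
14. interest=⌊432787·181/10000⌋=7833; principal=18528-7833=10695; balance=432787-10695=422092
15. interest=⌊422092·181/10000⌋=7639; principal=18528-7639=10889; balance=422092-10889=411203
16. interest=⌊411203·181/10000⌋=7442; principal=18528-7442=11086; balance=411203-11086=400117
17. interest=⌊400117·181/10000⌋=7242; principal=18528-7242=11286; balance=400117-11286=388831
18. interest=⌊388831·181/10000⌋=7037; principal=18528-7037=11491; balance=388831-11491=377340
19. interest=⌊377340·181/10000⌋=6829; principal=18528-6829=11699; balance=377340-11699=365641
20. interest=⌊365641·181/10000⌋=6618; principal=18528-6618=11910; balance=365641-11910=353731
21. interest=⌊353731·181/10000⌋=6402; principal=18528-6402=12126; balance=353731-12126=341605
22. interest=⌊341605·181/10000⌋=6183; principal=18528-6183=12345; balance=341605-12345=329260
23. interest=⌊329260·181/10000⌋=5959; principal=18528-5959=12569; balance=329260-12569=316691
24. interest=⌊316691·181/10000⌋=5732; principal=18528-5732=12796; balance=316691-12796=303895
25. interest=⌊303895·181/10000⌋=5500; principal=18528-5500=13028; balance=303895-13028=290867
26. interest=⌊290867·181/10000⌋=5264; principal=18528-5264=13264; balance=290867-13264=277603
27. interest=⌊277603·181/10000⌋=5024; principal=18528-5024=13504; balance=277603-13504=264099
28. interest=⌊264099·181/10000⌋=4780; principal=18528-4780=13748; balance=264099-13748=250351
29. interest=⌊250351·181/10000⌋=4531; principal=18528-4531=13997; balance=250351-13997=236354
30. interest=⌊236354·181/10000⌋=4278; principal=18528-4278=14250; balance=236354-14250=222104
31. interest=⌊222104·181/10000⌋=4020; principal=18528-4020=14508; balance=222104-14508=207596
32. interest=⌊207596·181/10000⌋=3757; principal=18528-3757=14771; balance=207596-14771=192825
33. interest=⌊192825·181/10000⌋=3490; principal=18528-3490=15038; balance=192825-15038=177787
34. interest=⌊177787·181/10000⌋=3217; principal=18528-3217=15311; balance=177787-15311=162476
35. interest=⌊162476·181/10000⌋=2940; principal=18528-2940=15588; balance=162476-15588=146888
36. interest=⌊146888·181/10000⌋=2658; principal=18528-2658=15870; balance=146888-15870=131018
37. interest=⌊131018·181/10000⌋=2371; principal=18528-2371=16157; balance=131018-16157=114861
38. interest=⌊114861·181/10000⌋=2078; principal=18528-2078=16450; balance=114861-16450=98411
39. interest=⌊98411·181/10000⌋=1781; principal=18528-1781=16747; balance=98411-16747=81664
40. interest=⌊81664·181/10000⌋=1478; principal=18528-1478=17050; balance=81664-17050=64614
41. interest=⌊64614·181/10000⌋=1169; principal=18528-1169=17359; balance=64614-17359=47255
42. interest=⌊47255·181/10000⌋=855; principal=18528-855=17673; balance=47255-17673=29582
43. interest=⌊29582·181/10000⌋=535; principal=18528-535=17993; balance=29582-17993=11589
44. interest=⌊11589·181/10000⌋=209; principal=min(18528-209,11589)=11589; balance=11589-11589=0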